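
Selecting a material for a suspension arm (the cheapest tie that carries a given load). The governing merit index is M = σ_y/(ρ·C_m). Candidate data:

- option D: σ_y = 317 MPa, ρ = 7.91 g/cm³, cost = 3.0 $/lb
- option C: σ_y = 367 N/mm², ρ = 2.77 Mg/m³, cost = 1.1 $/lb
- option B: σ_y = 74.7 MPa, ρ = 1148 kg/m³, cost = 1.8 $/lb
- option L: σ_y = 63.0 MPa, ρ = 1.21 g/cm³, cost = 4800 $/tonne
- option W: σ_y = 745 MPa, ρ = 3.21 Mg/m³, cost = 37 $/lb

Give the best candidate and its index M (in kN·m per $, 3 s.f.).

option C, M = 54.6 kN·m per $

Normalizing units and computing the index:
  option D: σ_y = 317.0 MPa, ρ = 7910 kg/m³, cost = 6.614 $/kg
  option C: σ_y = 367.0 MPa, ρ = 2770 kg/m³, cost = 2.425 $/kg
  option B: σ_y = 74.70 MPa, ρ = 1148 kg/m³, cost = 3.968 $/kg
  option L: σ_y = 63.00 MPa, ρ = 1210 kg/m³, cost = 4.800 $/kg
  option W: σ_y = 745.0 MPa, ρ = 3210 kg/m³, cost = 81.57 $/kg
  option C: M = 54.6 kN·m per $
  option B: M = 16.4 kN·m per $
  option L: M = 10.8 kN·m per $
  option D: M = 6.06 kN·m per $
  option W: M = 2.85 kN·m per $
The maximum is for option C.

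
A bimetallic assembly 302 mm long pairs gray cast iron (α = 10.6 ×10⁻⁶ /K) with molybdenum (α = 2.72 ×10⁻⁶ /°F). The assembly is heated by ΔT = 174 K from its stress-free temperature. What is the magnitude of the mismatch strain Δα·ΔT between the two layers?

molybdenum: α = 2.72×10⁻⁶/°F × 9/5 = 4.90×10⁻⁶/K.
Δα = |10.6 − 4.90|×10⁻⁶/K = 5.70×10⁻⁶/K.
Mismatch strain = Δα·ΔT = 5.70×10⁻⁶ × 174.0 = 9.92×10⁻⁴.

9.92×10⁻⁴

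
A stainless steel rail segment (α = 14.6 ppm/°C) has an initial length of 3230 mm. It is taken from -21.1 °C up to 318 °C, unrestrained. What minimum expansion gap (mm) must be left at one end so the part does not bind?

16.0 mm

ΔT = 318 − (-21.1) = 339.1 K.
ΔL = α·L₀·ΔT = 14.6×10⁻⁶ × 3230 mm × 339.1 K = 16.0 mm.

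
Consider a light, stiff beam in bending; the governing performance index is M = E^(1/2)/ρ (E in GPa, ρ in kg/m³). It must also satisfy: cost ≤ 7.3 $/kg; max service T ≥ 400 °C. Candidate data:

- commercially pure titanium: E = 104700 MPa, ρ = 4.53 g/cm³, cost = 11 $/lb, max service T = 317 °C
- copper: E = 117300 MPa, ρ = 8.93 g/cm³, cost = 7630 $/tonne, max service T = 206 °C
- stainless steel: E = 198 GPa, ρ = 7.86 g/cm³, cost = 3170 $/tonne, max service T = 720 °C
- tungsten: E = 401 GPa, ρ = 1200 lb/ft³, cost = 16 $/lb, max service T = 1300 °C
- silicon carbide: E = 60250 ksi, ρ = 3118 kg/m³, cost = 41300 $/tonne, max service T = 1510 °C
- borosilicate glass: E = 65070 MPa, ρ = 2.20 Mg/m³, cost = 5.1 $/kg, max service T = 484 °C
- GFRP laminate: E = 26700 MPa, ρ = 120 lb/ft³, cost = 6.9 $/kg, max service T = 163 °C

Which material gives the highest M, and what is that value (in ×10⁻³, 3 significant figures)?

borosilicate glass, M = 3.67×10⁻³

Screen on constraints: cost ≤ 7.3 $/kg; max service T ≥ 400 °C. Survivors: stainless steel, borosilicate glass.
Putting every candidate on a common basis:
  stainless steel: E = 198.0 GPa, ρ = 7860 kg/m³
  borosilicate glass: E = 65.07 GPa, ρ = 2200 kg/m³
  borosilicate glass: M = 3.67×10⁻³
  stainless steel: M = 1.79×10⁻³
Borosilicate glass has the largest M.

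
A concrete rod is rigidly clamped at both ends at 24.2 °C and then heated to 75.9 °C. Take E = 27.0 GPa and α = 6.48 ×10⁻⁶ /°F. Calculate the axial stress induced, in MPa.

α = 6.48×10⁻⁶/°F × 9/5 = 11.7×10⁻⁶/K.
ΔT = 51.70 K. Constrained thermal stress σ = E·α·ΔT = 27.00×10³ MPa × 11.7×10⁻⁶ × 51.70 = 16.3 MPa (compressive).

16.3 MPa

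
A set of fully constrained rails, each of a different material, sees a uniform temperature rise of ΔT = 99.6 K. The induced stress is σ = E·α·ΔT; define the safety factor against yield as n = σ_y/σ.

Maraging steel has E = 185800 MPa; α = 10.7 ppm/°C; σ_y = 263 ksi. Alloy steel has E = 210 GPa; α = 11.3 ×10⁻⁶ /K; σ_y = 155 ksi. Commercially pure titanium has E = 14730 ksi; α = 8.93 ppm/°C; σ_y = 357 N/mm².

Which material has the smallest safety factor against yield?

commercially pure titanium

Converting E to GPa, α to ×10⁻⁶/K, σ_y to MPa, then σ and n for each:
  maraging steel: E = 185.8, α = 10.7, σ_y = 1813 → σ = 198 MPa, n = 9.16
  alloy steel: E = 210.0, α = 11.3, σ_y = 1069 → σ = 236 MPa, n = 4.52
  commercially pure titanium: E = 101.6, α = 8.93, σ_y = 357.0 → σ = 90.3 MPa, n = 3.95
Commercially pure titanium has the lowest safety factor, n = 3.95.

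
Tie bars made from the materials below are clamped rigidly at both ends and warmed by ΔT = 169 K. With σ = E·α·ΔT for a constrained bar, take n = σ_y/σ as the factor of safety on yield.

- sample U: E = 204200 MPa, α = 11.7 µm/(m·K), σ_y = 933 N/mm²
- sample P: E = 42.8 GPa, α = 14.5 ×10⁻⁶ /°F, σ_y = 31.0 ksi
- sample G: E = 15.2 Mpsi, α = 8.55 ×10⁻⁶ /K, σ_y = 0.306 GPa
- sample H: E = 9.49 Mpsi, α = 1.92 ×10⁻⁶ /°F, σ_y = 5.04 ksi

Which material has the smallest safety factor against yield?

In consistent units (E in GPa, α in ×10⁻⁶/K, σ_y in MPa):
  sample U: E = 204.2, α = 11.7, σ_y = 933.0 → σ = 404 MPa, n = 2.31
  sample P: E = 42.80, α = 26.1, σ_y = 213.7 → σ = 189 MPa, n = 1.13
  sample G: E = 104.8, α = 8.55, σ_y = 306.0 → σ = 151 MPa, n = 2.02
  sample H: E = 65.43, α = 3.46, σ_y = 34.75 → σ = 38.2 MPa, n = 0.909
Sample H has the lowest safety factor, n = 0.909.

sample H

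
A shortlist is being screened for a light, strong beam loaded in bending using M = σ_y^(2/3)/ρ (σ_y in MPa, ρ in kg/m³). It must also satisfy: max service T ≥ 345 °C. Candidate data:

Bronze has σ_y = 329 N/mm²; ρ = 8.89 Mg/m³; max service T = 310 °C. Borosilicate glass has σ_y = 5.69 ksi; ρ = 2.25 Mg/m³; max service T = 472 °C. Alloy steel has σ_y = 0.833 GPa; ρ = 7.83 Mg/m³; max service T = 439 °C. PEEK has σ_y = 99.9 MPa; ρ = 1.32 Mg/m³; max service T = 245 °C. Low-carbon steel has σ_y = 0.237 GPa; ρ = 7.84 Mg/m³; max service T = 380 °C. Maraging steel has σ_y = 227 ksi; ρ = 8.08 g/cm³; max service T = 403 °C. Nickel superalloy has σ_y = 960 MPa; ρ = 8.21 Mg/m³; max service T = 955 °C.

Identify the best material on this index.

Screen on constraints: max service T ≥ 345 °C. Survivors: borosilicate glass, alloy steel, low-carbon steel, maraging steel, nickel superalloy.
After converting to SI:
  borosilicate glass: σ_y = 39.23 MPa, ρ = 2250 kg/m³
  alloy steel: σ_y = 833.0 MPa, ρ = 7830 kg/m³
  low-carbon steel: σ_y = 237.0 MPa, ρ = 7840 kg/m³
  maraging steel: σ_y = 1565 MPa, ρ = 8080 kg/m³
  nickel superalloy: σ_y = 960.0 MPa, ρ = 8210 kg/m³
  maraging steel: M = 16.7×10⁻³
  nickel superalloy: M = 11.9×10⁻³
  alloy steel: M = 11.3×10⁻³
  borosilicate glass: M = 5.13×10⁻³
  low-carbon steel: M = 4.88×10⁻³
Maraging steel ranks first.

maraging steel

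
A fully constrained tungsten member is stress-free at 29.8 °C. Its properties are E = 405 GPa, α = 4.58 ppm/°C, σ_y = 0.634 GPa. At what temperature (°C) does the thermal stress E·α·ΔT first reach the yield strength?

σ_y = 0.634 GPa = 634.0 MPa.
E·α·ΔT = 634.0 MPa ⇒ ΔT = 634.0 / (405.0×10³ × 4.58×10⁻⁶) = 341.8 K.
T = 29.8 + 341.8 = 371.6 °C.

372 °C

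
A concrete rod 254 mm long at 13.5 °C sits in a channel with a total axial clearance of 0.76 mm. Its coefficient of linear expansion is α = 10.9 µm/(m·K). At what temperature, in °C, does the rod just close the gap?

288 °C

α·L₀·ΔT = 0.76 mm ⇒ ΔT = 0.76 / (10.9×10⁻⁶ × 254.0) = 274.5 K.
T = 13.5 + 274.5 = 288.0 °C.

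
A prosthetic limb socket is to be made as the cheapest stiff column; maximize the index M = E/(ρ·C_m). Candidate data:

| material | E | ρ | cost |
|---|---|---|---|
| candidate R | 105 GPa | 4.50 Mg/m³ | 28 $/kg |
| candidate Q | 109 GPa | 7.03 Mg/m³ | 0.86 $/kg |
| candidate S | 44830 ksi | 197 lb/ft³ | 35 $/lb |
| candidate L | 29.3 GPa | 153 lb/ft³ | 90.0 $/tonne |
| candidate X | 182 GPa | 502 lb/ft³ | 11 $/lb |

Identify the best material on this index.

Putting every candidate on a common basis:
  candidate R: E = 105.0 GPa, ρ = 4500 kg/m³, cost = 28.00 $/kg
  candidate Q: E = 109.0 GPa, ρ = 7030 kg/m³, cost = 0.8600 $/kg
  candidate S: E = 309.1 GPa, ρ = 3156 kg/m³, cost = 77.16 $/kg
  candidate L: E = 29.30 GPa, ρ = 2451 kg/m³, cost = 0.09000 $/kg
  candidate X: E = 182.0 GPa, ρ = 8041 kg/m³, cost = 24.25 $/kg
  candidate L: M = 133 MN·m per $
  candidate Q: M = 18.0 MN·m per $
  candidate S: M = 1.27 MN·m per $
  candidate X: M = 0.933 MN·m per $
  candidate R: M = 0.833 MN·m per $
Candidate L ranks first.

candidate L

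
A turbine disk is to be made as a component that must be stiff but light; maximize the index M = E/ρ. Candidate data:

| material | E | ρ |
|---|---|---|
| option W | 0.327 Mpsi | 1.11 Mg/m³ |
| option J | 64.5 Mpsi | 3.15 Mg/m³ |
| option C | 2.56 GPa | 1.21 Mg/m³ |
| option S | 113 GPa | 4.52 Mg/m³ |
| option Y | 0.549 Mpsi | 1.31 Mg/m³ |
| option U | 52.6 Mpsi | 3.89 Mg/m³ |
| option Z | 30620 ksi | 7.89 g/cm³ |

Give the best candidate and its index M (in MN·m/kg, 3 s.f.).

option J, M = 141 MN·m/kg

In SI units:
  option W: E = 2.255 GPa, ρ = 1110 kg/m³
  option J: E = 444.7 GPa, ρ = 3150 kg/m³
  option C: E = 2.560 GPa, ρ = 1210 kg/m³
  option S: E = 113.0 GPa, ρ = 4520 kg/m³
  option Y: E = 3.785 GPa, ρ = 1310 kg/m³
  option U: E = 362.7 GPa, ρ = 3890 kg/m³
  option Z: E = 211.1 GPa, ρ = 7890 kg/m³
  option J: M = 141 MN·m/kg
  option U: M = 93.2 MN·m/kg
  option Z: M = 26.8 MN·m/kg
  option S: M = 25.0 MN·m/kg
  option Y: M = 2.89 MN·m/kg
  option C: M = 2.12 MN·m/kg
  option W: M = 2.03 MN·m/kg
Highest index: option J.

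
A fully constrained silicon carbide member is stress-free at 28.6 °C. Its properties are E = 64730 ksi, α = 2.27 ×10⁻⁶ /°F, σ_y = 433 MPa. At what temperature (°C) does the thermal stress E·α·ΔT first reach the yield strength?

266 °C

E = 64730 ksi = 446.3 GPa.
α = 2.27×10⁻⁶/°F × 9/5 = 4.09×10⁻⁶/K.
E·α·ΔT = 433.0 MPa ⇒ ΔT = 433.0 / (446.3×10³ × 4.09×10⁻⁶) = 237.4 K.
T = 28.6 + 237.4 = 266.0 °C.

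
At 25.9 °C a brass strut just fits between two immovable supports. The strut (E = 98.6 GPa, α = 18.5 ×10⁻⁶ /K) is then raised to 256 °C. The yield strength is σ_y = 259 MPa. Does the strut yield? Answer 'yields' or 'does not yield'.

yields

ΔT = 230.1 K. Constrained thermal stress σ = E·α·ΔT = 98.60×10³ MPa × 18.5×10⁻⁶ × 230.1 = 420 MPa (compressive).
Compare to σ_y = 259 MPa: σ ≥ σ_y, so it yields.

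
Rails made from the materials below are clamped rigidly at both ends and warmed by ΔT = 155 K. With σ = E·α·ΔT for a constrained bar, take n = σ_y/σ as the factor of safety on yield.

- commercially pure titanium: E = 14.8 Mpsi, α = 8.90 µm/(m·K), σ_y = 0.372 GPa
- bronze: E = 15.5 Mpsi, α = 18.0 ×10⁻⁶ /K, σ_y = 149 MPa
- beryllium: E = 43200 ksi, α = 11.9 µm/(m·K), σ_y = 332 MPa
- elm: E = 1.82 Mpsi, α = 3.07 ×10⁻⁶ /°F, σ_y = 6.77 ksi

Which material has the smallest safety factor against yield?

Per material, after unit conversion:
  commercially pure titanium: E = 102.0, α = 8.90, σ_y = 372.0 → σ = 141 MPa, n = 2.64
  bronze: E = 106.9, α = 18.0, σ_y = 149.0 → σ = 298 MPa, n = 0.500
  beryllium: E = 297.9, α = 11.9, σ_y = 332.0 → σ = 549 MPa, n = 0.604
  elm: E = 12.55, α = 5.53, σ_y = 46.68 → σ = 10.7 MPa, n = 4.34
Smallest n: bronze with n = 0.500.

bronze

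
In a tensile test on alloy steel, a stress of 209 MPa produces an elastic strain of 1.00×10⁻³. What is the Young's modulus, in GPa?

E = σ/ε = 209 MPa / 1.00×10⁻³ = 209000 MPa = 209 GPa.

209 GPa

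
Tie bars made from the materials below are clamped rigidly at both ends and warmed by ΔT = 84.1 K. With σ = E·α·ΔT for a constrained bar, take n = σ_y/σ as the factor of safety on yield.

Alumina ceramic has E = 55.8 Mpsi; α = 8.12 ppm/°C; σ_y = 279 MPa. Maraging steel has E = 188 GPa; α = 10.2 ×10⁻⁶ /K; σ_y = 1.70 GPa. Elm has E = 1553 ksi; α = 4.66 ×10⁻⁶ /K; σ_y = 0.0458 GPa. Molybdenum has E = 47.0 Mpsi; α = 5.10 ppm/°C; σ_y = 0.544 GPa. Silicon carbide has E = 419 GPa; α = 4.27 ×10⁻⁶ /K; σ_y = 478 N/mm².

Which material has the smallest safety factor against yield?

alumina ceramic

In consistent units (E in GPa, α in ×10⁻⁶/K, σ_y in MPa):
  alumina ceramic: E = 384.7, α = 8.12, σ_y = 279.0 → σ = 263 MPa, n = 1.06
  maraging steel: E = 188.0, α = 10.2, σ_y = 1700 → σ = 161 MPa, n = 10.5
  elm: E = 10.71, α = 4.66, σ_y = 45.80 → σ = 4.20 MPa, n = 10.9
  molybdenum: E = 324.1, α = 5.10, σ_y = 544.0 → σ = 139 MPa, n = 3.91
  silicon carbide: E = 419.0, α = 4.27, σ_y = 478.0 → σ = 150 MPa, n = 3.18
Smallest n: alumina ceramic with n = 1.06.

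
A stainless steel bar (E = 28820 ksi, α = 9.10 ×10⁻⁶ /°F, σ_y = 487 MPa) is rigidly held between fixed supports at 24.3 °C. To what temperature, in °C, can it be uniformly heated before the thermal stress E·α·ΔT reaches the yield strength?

174 °C

E = 28820 ksi = 198.7 GPa.
α = 9.10×10⁻⁶/°F × 9/5 = 16.4×10⁻⁶/K.
E·α·ΔT = 487.0 MPa ⇒ ΔT = 487.0 / (198.7×10³ × 16.4×10⁻⁶) = 149.6 K.
T = 24.3 + 149.6 = 173.9 °C.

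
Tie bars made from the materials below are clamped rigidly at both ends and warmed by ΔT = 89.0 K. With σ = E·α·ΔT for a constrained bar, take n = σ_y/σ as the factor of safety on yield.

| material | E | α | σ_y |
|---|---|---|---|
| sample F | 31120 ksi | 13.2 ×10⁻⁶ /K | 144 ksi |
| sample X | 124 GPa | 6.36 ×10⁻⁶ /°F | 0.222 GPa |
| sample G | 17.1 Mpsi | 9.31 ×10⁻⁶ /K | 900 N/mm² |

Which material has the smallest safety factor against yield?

Per material, after unit conversion:
  sample F: E = 214.6, α = 13.2, σ_y = 992.8 → σ = 252 MPa, n = 3.94
  sample X: E = 124.0, α = 11.4, σ_y = 222.0 → σ = 126 MPa, n = 1.76
  sample G: E = 117.9, α = 9.31, σ_y = 900.0 → σ = 97.7 MPa, n = 9.21
Sample X has the lowest safety factor, n = 1.76.

sample X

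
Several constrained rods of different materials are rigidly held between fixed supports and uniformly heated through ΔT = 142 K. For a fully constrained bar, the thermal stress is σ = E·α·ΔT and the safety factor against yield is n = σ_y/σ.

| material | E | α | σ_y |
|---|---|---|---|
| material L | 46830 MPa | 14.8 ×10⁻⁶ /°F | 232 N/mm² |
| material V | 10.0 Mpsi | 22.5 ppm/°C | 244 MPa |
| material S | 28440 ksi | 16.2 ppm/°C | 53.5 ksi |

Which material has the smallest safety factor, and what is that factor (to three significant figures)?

With everything in SI (GPa, ×10⁻⁶/K, MPa):
  material L: E = 46.83, α = 26.6, σ_y = 232.0 → σ = 177 MPa, n = 1.31
  material V: E = 68.95, α = 22.5, σ_y = 244.0 → σ = 220 MPa, n = 1.11
  material S: E = 196.1, α = 16.2, σ_y = 368.9 → σ = 451 MPa, n = 0.818
Smallest n: material S with n = 0.818.

material S, n = 0.818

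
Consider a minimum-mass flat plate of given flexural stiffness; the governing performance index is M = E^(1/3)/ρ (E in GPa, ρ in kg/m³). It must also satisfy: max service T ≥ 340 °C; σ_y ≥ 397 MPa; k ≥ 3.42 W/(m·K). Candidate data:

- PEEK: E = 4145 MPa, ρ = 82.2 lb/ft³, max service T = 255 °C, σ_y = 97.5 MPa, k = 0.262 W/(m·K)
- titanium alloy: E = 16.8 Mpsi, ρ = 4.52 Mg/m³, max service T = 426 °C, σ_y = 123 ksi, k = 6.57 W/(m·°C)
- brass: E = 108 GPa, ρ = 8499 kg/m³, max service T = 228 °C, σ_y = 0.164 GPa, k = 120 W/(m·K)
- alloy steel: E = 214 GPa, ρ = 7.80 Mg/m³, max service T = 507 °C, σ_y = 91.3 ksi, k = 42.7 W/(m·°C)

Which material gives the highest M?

titanium alloy

Screen on constraints: max service T ≥ 340 °C; σ_y ≥ 397 MPa; k ≥ 3.42 W/(m·K). Survivors: titanium alloy, alloy steel.
Putting every candidate on a common basis:
  titanium alloy: E = 115.8 GPa, ρ = 4520 kg/m³
  alloy steel: E = 214.0 GPa, ρ = 7800 kg/m³
  titanium alloy: M = 1.08×10⁻³
  alloy steel: M = 0.767×10⁻³
Titanium alloy ranks first.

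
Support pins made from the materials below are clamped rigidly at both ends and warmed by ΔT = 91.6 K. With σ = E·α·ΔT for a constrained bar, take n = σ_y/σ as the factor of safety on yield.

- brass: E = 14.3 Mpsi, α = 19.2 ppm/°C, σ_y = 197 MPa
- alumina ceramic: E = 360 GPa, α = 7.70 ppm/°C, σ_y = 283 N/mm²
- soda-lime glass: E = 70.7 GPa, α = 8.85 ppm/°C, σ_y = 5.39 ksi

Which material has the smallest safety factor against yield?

With everything in SI (GPa, ×10⁻⁶/K, MPa):
  brass: E = 98.60, α = 19.2, σ_y = 197.0 → σ = 173 MPa, n = 1.14
  alumina ceramic: E = 360.0, α = 7.70, σ_y = 283.0 → σ = 254 MPa, n = 1.11
  soda-lime glass: E = 70.70, α = 8.85, σ_y = 37.16 → σ = 57.3 MPa, n = 0.648
Smallest n: soda-lime glass with n = 0.648.

soda-lime glass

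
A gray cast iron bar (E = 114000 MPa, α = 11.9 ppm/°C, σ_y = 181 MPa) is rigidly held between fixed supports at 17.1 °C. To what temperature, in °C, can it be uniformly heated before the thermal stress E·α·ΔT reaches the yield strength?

E = 114000 MPa = 114.0 GPa.
E·α·ΔT = 181.0 MPa ⇒ ΔT = 181.0 / (114.0×10³ × 11.9×10⁻⁶) = 133.4 K.
T = 17.1 + 133.4 = 150.5 °C.

151 °C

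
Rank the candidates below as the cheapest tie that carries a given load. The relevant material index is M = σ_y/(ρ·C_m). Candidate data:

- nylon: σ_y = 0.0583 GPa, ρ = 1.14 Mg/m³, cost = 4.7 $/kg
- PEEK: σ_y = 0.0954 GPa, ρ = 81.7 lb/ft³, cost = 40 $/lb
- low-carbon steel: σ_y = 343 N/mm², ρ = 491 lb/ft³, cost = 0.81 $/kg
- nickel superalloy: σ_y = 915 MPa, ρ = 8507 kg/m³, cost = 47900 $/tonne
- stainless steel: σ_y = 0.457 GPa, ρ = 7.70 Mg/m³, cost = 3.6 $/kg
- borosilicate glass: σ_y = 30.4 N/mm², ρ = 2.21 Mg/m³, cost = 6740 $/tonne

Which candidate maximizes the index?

low-carbon steel

In SI units:
  nylon: σ_y = 58.30 MPa, ρ = 1140 kg/m³, cost = 4.700 $/kg
  PEEK: σ_y = 95.40 MPa, ρ = 1309 kg/m³, cost = 88.18 $/kg
  low-carbon steel: σ_y = 343.0 MPa, ρ = 7865 kg/m³, cost = 0.8100 $/kg
  nickel superalloy: σ_y = 915.0 MPa, ρ = 8507 kg/m³, cost = 47.90 $/kg
  stainless steel: σ_y = 457.0 MPa, ρ = 7700 kg/m³, cost = 3.600 $/kg
  borosilicate glass: σ_y = 30.40 MPa, ρ = 2210 kg/m³, cost = 6.740 $/kg
  low-carbon steel: M = 53.8 kN·m per $
  stainless steel: M = 16.5 kN·m per $
  nylon: M = 10.9 kN·m per $
  nickel superalloy: M = 2.25 kN·m per $
  borosilicate glass: M = 2.04 kN·m per $
  PEEK: M = 0.827 kN·m per $
Low-carbon steel ranks first.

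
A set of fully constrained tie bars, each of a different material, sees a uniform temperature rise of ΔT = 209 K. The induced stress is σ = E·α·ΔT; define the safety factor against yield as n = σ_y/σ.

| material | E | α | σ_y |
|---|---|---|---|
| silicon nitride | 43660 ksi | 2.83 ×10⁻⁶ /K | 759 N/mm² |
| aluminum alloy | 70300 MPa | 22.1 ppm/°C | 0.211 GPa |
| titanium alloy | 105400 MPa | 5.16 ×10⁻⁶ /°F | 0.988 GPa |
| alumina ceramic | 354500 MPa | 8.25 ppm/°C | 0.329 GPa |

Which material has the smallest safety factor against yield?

Converting E to GPa, α to ×10⁻⁶/K, σ_y to MPa, then σ and n for each:
  silicon nitride: E = 301.0, α = 2.83, σ_y = 759.0 → σ = 178 MPa, n = 4.26
  aluminum alloy: E = 70.30, α = 22.1, σ_y = 211.0 → σ = 325 MPa, n = 0.650
  titanium alloy: E = 105.4, α = 9.29, σ_y = 988.0 → σ = 205 MPa, n = 4.83
  alumina ceramic: E = 354.5, α = 8.25, σ_y = 329.0 → σ = 611 MPa, n = 0.538
Smallest n: alumina ceramic with n = 0.538.

alumina ceramic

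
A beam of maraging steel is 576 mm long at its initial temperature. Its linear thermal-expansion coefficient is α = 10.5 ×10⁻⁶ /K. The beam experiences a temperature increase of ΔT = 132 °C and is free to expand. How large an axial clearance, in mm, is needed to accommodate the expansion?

0.798 mm

ΔL = α·L₀·ΔT = 10.5×10⁻⁶ × 576 mm × 132.0 K = 0.798 mm.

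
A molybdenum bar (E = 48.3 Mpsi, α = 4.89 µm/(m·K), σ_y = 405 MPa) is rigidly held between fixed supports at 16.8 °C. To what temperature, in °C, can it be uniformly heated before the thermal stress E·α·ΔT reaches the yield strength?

E = 48.3 Mpsi = 333.0 GPa.
E·α·ΔT = 405.0 MPa ⇒ ΔT = 405.0 / (333.0×10³ × 4.89×10⁻⁶) = 248.7 K.
T = 16.8 + 248.7 = 265.5 °C.

266 °C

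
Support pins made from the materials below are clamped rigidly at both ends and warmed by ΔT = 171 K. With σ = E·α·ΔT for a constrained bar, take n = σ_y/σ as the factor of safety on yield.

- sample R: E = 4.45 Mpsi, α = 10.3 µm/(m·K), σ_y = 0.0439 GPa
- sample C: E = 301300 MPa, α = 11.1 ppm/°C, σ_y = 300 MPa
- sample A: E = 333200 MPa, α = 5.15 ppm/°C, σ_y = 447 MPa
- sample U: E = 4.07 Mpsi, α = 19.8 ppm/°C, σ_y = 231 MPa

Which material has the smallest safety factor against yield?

In consistent units (E in GPa, α in ×10⁻⁶/K, σ_y in MPa):
  sample R: E = 30.68, α = 10.3, σ_y = 43.90 → σ = 54.0 MPa, n = 0.812
  sample C: E = 301.3, α = 11.1, σ_y = 300.0 → σ = 572 MPa, n = 0.525
  sample A: E = 333.2, α = 5.15, σ_y = 447.0 → σ = 293 MPa, n = 1.52
  sample U: E = 28.06, α = 19.8, σ_y = 231.0 → σ = 95.0 MPa, n = 2.43
Smallest n: sample C with n = 0.525.

sample C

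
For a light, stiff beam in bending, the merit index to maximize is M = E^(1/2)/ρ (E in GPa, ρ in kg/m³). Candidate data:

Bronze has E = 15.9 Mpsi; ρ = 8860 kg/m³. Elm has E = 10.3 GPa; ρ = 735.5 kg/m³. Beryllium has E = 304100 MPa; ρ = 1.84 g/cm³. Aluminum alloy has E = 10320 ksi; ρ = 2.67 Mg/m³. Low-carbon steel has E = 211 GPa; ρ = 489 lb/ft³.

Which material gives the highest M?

Convert each candidate to consistent units, then evaluate M:
  bronze: E = 109.6 GPa, ρ = 8860 kg/m³
  elm: E = 10.30 GPa, ρ = 735.5 kg/m³
  beryllium: E = 304.1 GPa, ρ = 1840 kg/m³
  aluminum alloy: E = 71.15 GPa, ρ = 2670 kg/m³
  low-carbon steel: E = 211.0 GPa, ρ = 7833 kg/m³
  beryllium: M = 9.48×10⁻³
  elm: M = 4.36×10⁻³
  aluminum alloy: M = 3.16×10⁻³
  low-carbon steel: M = 1.85×10⁻³
  bronze: M = 1.18×10⁻³
Beryllium ranks first.

beryllium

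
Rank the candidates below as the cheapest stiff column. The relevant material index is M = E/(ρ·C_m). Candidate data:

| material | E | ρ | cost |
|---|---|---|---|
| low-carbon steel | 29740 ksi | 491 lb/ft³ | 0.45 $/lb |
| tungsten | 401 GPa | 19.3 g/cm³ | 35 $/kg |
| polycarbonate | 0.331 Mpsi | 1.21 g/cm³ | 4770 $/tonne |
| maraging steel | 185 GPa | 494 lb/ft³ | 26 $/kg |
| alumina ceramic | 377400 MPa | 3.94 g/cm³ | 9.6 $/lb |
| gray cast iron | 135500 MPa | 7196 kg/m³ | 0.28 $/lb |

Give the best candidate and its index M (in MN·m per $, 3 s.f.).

Convert each candidate to consistent units, then evaluate M:
  low-carbon steel: E = 205.1 GPa, ρ = 7865 kg/m³, cost = 0.9921 $/kg
  tungsten: E = 401.0 GPa, ρ = 19300 kg/m³, cost = 35.00 $/kg
  polycarbonate: E = 2.282 GPa, ρ = 1210 kg/m³, cost = 4.770 $/kg
  maraging steel: E = 185.0 GPa, ρ = 7913 kg/m³, cost = 26.00 $/kg
  alumina ceramic: E = 377.4 GPa, ρ = 3940 kg/m³, cost = 21.16 $/kg
  gray cast iron: E = 135.5 GPa, ρ = 7196 kg/m³, cost = 0.6173 $/kg
  gray cast iron: M = 30.5 MN·m per $
  low-carbon steel: M = 26.3 MN·m per $
  alumina ceramic: M = 4.53 MN·m per $
  maraging steel: M = 0.899 MN·m per $
  tungsten: M = 0.594 MN·m per $
  polycarbonate: M = 0.395 MN·m per $
Highest index: gray cast iron.

gray cast iron, M = 30.5 MN·m per $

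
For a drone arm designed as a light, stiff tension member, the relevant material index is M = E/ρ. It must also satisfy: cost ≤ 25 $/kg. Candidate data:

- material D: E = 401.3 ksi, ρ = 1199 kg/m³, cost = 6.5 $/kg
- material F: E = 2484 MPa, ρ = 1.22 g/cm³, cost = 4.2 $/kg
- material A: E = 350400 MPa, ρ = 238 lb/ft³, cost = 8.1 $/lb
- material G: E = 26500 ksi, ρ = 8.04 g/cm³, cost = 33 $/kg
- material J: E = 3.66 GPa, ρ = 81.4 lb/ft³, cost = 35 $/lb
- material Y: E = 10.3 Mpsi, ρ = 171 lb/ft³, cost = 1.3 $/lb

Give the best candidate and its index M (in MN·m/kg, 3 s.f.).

material A, M = 91.9 MN·m/kg

Screen on constraints: cost ≤ 25 $/kg. Survivors: material D, material F, material A, material Y.
Putting every candidate on a common basis:
  material D: E = 2.767 GPa, ρ = 1199 kg/m³
  material F: E = 2.484 GPa, ρ = 1220 kg/m³
  material A: E = 350.4 GPa, ρ = 3812 kg/m³
  material Y: E = 71.02 GPa, ρ = 2739 kg/m³
  material A: M = 91.9 MN·m/kg
  material Y: M = 25.9 MN·m/kg
  material D: M = 2.31 MN·m/kg
  material F: M = 2.04 MN·m/kg
Material A has the largest M.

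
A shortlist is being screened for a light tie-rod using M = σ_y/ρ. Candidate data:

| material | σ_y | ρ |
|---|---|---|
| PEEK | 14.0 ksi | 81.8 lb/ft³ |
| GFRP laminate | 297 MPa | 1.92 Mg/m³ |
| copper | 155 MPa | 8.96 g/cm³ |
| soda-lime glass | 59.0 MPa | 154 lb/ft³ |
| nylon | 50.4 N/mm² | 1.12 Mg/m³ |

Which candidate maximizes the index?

GFRP laminate

Normalizing units and computing the index:
  PEEK: σ_y = 96.53 MPa, ρ = 1310 kg/m³
  GFRP laminate: σ_y = 297.0 MPa, ρ = 1920 kg/m³
  copper: σ_y = 155.0 MPa, ρ = 8960 kg/m³
  soda-lime glass: σ_y = 59.00 MPa, ρ = 2467 kg/m³
  nylon: σ_y = 50.40 MPa, ρ = 1120 kg/m³
  GFRP laminate: M = 155 kN·m/kg
  PEEK: M = 73.7 kN·m/kg
  nylon: M = 45.0 kN·m/kg
  soda-lime glass: M = 23.9 kN·m/kg
  copper: M = 17.3 kN·m/kg
Highest index: GFRP laminate.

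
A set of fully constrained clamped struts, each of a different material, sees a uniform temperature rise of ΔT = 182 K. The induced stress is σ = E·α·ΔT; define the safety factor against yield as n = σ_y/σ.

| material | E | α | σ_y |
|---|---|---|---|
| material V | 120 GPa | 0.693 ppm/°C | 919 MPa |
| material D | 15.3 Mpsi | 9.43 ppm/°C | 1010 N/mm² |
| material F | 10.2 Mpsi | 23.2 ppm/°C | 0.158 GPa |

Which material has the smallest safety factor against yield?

Per material, after unit conversion:
  material V: E = 120.0, α = 0.693, σ_y = 919.0 → σ = 15.1 MPa, n = 60.7
  material D: E = 105.5, α = 9.43, σ_y = 1010 → σ = 181 MPa, n = 5.58
  material F: E = 70.33, α = 23.2, σ_y = 158.0 → σ = 297 MPa, n = 0.532
Material F has the lowest safety factor, n = 0.532.

material F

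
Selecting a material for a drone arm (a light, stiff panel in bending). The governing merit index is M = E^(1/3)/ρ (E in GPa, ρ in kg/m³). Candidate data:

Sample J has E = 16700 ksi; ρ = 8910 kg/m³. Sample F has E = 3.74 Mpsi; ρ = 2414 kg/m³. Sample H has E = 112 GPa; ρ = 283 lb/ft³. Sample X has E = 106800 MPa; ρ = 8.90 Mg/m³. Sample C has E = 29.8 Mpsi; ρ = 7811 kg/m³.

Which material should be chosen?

sample F

Normalizing units and computing the index:
  sample J: E = 115.1 GPa, ρ = 8910 kg/m³
  sample F: E = 25.79 GPa, ρ = 2414 kg/m³
  sample H: E = 112.0 GPa, ρ = 4533 kg/m³
  sample X: E = 106.8 GPa, ρ = 8900 kg/m³
  sample C: E = 205.5 GPa, ρ = 7811 kg/m³
  sample F: M = 1.22×10⁻³
  sample H: M = 1.06×10⁻³
  sample C: M = 0.755×10⁻³
  sample J: M = 0.546×10⁻³
  sample X: M = 0.533×10⁻³
The maximum is for sample F.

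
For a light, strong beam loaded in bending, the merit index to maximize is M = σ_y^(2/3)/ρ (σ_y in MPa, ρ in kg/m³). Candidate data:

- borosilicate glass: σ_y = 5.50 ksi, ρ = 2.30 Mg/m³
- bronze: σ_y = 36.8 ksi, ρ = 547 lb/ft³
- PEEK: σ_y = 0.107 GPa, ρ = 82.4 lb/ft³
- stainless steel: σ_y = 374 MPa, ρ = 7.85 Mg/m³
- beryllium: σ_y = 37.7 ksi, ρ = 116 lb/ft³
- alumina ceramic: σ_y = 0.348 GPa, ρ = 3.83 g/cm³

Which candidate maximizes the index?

beryllium

Normalizing units and computing the index:
  borosilicate glass: σ_y = 37.92 MPa, ρ = 2300 kg/m³
  bronze: σ_y = 253.7 MPa, ρ = 8762 kg/m³
  PEEK: σ_y = 107.0 MPa, ρ = 1320 kg/m³
  stainless steel: σ_y = 374.0 MPa, ρ = 7850 kg/m³
  beryllium: σ_y = 259.9 MPa, ρ = 1858 kg/m³
  alumina ceramic: σ_y = 348.0 MPa, ρ = 3830 kg/m³
  beryllium: M = 21.9×10⁻³
  PEEK: M = 17.1×10⁻³
  alumina ceramic: M = 12.9×10⁻³
  stainless steel: M = 6.61×10⁻³
  borosilicate glass: M = 4.91×10⁻³
  bronze: M = 4.57×10⁻³
Beryllium has the largest M.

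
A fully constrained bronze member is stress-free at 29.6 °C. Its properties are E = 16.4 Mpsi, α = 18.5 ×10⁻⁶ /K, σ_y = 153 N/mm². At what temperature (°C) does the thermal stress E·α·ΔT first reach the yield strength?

E = 16.4 Mpsi = 113.1 GPa.
σ_y = 153 N/mm² = 153.0 MPa.
E·α·ΔT = 153.0 MPa ⇒ ΔT = 153.0 / (113.1×10³ × 18.5×10⁻⁶) = 73.14 K.
T = 29.6 + 73.14 = 102.7 °C.

103 °C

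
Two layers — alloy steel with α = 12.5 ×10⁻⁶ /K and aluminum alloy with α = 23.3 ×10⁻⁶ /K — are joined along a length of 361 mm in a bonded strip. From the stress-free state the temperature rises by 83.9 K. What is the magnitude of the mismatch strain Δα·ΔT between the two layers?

Δα = |12.5 − 23.3|×10⁻⁶/K = 10.8×10⁻⁶/K.
Mismatch strain = Δα·ΔT = 10.8×10⁻⁶ × 83.9 = 9.06×10⁻⁴.

9.06×10⁻⁴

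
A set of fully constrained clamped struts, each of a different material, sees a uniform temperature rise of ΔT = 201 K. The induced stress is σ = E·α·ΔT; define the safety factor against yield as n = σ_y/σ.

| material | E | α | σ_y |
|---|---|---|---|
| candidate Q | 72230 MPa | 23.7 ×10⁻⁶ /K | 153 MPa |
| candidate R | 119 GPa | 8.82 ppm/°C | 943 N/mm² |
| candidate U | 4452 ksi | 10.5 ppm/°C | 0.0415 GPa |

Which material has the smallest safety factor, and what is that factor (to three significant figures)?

In consistent units (E in GPa, α in ×10⁻⁶/K, σ_y in MPa):
  candidate Q: E = 72.23, α = 23.7, σ_y = 153.0 → σ = 344 MPa, n = 0.445
  candidate R: E = 119.0, α = 8.82, σ_y = 943.0 → σ = 211 MPa, n = 4.47
  candidate U: E = 30.70, α = 10.5, σ_y = 41.50 → σ = 64.8 MPa, n = 0.641
The minimum is candidate Q at n = 0.445.

candidate Q, n = 0.445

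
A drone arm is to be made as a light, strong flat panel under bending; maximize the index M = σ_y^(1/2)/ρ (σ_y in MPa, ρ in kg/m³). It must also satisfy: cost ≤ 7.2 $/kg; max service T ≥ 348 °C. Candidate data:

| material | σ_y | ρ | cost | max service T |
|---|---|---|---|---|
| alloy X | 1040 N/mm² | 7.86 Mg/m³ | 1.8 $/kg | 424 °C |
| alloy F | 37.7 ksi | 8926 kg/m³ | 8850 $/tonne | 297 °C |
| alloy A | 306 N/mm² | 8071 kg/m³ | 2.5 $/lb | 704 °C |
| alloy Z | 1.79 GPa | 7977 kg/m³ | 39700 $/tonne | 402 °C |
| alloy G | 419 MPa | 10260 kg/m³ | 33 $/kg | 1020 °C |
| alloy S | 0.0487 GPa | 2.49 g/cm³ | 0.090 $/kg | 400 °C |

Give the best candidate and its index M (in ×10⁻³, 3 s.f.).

alloy X, M = 4.10×10⁻³

Screen on constraints: cost ≤ 7.2 $/kg; max service T ≥ 348 °C. Survivors: alloy X, alloy A, alloy S.
Normalizing units and computing the index:
  alloy X: σ_y = 1040 MPa, ρ = 7860 kg/m³
  alloy A: σ_y = 306.0 MPa, ρ = 8071 kg/m³
  alloy S: σ_y = 48.70 MPa, ρ = 2490 kg/m³
  alloy X: M = 4.10×10⁻³
  alloy S: M = 2.80×10⁻³
  alloy A: M = 2.17×10⁻³
Alloy X has the largest M.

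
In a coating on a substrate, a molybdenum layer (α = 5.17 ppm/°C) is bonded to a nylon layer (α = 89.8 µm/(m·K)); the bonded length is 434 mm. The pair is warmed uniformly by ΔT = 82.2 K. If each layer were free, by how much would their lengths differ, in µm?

3020 µm

Δα = |5.17 − 89.8|×10⁻⁶/K = 84.6×10⁻⁶/K.
ΔL_mismatch = Δα·L·ΔT = 84.6×10⁻⁶ × 434.0 mm × 82.2 K = 3020 µm.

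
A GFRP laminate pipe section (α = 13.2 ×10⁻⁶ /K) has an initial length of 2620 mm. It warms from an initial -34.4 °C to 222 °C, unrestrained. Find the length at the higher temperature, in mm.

2628.9 mm

ΔT = 222 − (-34.4) = 256.4 K.
ΔL = α·L₀·ΔT = 13.2×10⁻⁶ × 2620 mm × 256.4 K = 8.87 mm.
L = L₀ + ΔL = 2620 + 8.87 = 2628.9 mm.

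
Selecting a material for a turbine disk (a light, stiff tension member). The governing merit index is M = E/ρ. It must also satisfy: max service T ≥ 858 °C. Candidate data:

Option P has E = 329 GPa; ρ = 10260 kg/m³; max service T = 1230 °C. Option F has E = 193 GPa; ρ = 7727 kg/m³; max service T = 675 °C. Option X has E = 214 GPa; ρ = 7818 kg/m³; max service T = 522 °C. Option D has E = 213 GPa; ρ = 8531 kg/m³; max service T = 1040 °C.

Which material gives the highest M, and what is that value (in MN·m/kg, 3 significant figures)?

option P, M = 32.1 MN·m/kg

Screen on constraints: max service T ≥ 858 °C. Survivors: option P, option D.
Per-candidate index values:
  option P: M = 32.1 MN·m/kg
  option D: M = 25.0 MN·m/kg
Option P ranks first.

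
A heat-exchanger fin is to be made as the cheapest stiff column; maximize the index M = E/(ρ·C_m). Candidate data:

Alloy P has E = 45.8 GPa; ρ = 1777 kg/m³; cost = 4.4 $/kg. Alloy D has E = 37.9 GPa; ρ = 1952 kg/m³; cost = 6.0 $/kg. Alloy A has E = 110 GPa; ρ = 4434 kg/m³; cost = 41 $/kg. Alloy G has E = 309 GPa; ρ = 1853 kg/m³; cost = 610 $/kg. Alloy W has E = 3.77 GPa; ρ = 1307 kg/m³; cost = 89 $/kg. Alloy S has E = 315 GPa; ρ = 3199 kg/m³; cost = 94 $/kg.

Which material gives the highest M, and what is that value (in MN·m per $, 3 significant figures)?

alloy P, M = 5.86 MN·m per $

Computing M directly (units already consistent):
  alloy P: M = 5.86 MN·m per $
  alloy D: M = 3.24 MN·m per $
  alloy S: M = 1.05 MN·m per $
  alloy A: M = 0.605 MN·m per $
  alloy G: M = 0.273 MN·m per $
  alloy W: M = 0.0324 MN·m per $
Alloy P has the largest M.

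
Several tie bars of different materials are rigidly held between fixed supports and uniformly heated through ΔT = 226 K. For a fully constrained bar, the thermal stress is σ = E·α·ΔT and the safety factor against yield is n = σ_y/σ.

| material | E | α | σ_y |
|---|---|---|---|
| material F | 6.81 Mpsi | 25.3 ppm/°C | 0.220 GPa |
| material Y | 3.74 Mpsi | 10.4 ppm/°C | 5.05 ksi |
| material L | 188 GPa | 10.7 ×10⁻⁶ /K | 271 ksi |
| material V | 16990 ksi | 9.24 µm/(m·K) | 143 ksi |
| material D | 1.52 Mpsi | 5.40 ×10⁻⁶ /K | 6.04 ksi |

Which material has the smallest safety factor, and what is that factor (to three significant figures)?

Converting E to GPa, α to ×10⁻⁶/K, σ_y to MPa, then σ and n for each:
  material F: E = 46.95, α = 25.3, σ_y = 220.0 → σ = 268 MPa, n = 0.819
  material Y: E = 25.79, α = 10.4, σ_y = 34.82 → σ = 60.6 MPa, n = 0.574
  material L: E = 188.0, α = 10.7, σ_y = 1868 → σ = 455 MPa, n = 4.11
  material V: E = 117.1, α = 9.24, σ_y = 986.0 → σ = 245 MPa, n = 4.03
  material D: E = 10.48, α = 5.40, σ_y = 41.64 → σ = 12.8 MPa, n = 3.26
The minimum is material Y at n = 0.574.

material Y, n = 0.574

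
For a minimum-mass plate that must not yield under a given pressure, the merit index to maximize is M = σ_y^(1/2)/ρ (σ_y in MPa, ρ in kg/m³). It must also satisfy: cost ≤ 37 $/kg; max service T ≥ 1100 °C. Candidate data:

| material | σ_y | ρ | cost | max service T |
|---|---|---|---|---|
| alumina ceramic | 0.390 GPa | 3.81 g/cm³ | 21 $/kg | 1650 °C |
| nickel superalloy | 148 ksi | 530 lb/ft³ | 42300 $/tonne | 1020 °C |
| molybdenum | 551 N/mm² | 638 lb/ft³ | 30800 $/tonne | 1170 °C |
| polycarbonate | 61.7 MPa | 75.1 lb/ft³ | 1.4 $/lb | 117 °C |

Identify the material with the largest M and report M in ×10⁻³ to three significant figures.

alumina ceramic, M = 5.18×10⁻³

Screen on constraints: cost ≤ 37 $/kg; max service T ≥ 1100 °C. Survivors: alumina ceramic, molybdenum.
Normalizing units and computing the index:
  alumina ceramic: σ_y = 390.0 MPa, ρ = 3810 kg/m³
  molybdenum: σ_y = 551.0 MPa, ρ = 10220 kg/m³
  alumina ceramic: M = 5.18×10⁻³
  molybdenum: M = 2.30×10⁻³
Highest index: alumina ceramic.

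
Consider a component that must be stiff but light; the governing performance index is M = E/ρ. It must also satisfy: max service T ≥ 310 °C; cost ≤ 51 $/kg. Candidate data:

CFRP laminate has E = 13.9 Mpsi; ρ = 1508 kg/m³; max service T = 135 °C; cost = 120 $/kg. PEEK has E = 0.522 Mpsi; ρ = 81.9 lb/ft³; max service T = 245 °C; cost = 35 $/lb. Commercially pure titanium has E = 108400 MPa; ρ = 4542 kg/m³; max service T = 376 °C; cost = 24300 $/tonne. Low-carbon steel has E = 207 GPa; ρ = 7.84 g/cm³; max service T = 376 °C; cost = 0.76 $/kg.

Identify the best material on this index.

low-carbon steel

Screen on constraints: max service T ≥ 310 °C; cost ≤ 51 $/kg. Survivors: commercially pure titanium, low-carbon steel.
Normalizing units and computing the index:
  commercially pure titanium: E = 108.4 GPa, ρ = 4542 kg/m³
  low-carbon steel: E = 207.0 GPa, ρ = 7840 kg/m³
  low-carbon steel: M = 26.4 MN·m/kg
  commercially pure titanium: M = 23.9 MN·m/kg
Low-carbon steel ranks first.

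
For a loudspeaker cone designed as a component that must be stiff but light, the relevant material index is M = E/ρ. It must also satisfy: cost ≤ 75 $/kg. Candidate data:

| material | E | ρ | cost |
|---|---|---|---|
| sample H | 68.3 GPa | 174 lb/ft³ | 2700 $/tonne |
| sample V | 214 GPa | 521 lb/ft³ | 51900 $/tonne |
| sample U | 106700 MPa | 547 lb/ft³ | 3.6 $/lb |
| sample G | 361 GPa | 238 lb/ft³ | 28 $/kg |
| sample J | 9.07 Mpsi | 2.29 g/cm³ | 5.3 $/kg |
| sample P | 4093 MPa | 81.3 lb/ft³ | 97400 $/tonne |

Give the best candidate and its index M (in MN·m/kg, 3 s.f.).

Screen on constraints: cost ≤ 75 $/kg. Survivors: sample H, sample V, sample U, sample G, sample J.
Putting every candidate on a common basis:
  sample H: E = 68.30 GPa, ρ = 2787 kg/m³
  sample V: E = 214.0 GPa, ρ = 8346 kg/m³
  sample U: E = 106.7 GPa, ρ = 8762 kg/m³
  sample G: E = 361.0 GPa, ρ = 3812 kg/m³
  sample J: E = 62.54 GPa, ρ = 2290 kg/m³
  sample G: M = 94.7 MN·m/kg
  sample J: M = 27.3 MN·m/kg
  sample V: M = 25.6 MN·m/kg
  sample H: M = 24.5 MN·m/kg
  sample U: M = 12.2 MN·m/kg
Sample G has the largest M.

sample G, M = 94.7 MN·m/kg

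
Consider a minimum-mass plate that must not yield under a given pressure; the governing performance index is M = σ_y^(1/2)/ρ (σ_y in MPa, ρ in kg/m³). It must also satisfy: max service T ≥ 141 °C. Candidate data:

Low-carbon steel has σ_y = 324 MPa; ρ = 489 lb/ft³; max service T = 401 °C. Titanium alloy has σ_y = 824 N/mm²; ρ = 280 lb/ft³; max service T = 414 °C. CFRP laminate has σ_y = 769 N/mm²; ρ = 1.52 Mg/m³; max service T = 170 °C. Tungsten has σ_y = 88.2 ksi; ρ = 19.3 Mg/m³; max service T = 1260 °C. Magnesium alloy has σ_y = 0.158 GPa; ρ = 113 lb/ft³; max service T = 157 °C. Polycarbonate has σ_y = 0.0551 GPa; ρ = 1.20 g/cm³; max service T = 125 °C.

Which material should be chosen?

Screen on constraints: max service T ≥ 141 °C. Survivors: low-carbon steel, titanium alloy, CFRP laminate, tungsten, magnesium alloy.
In SI units:
  low-carbon steel: σ_y = 324.0 MPa, ρ = 7833 kg/m³
  titanium alloy: σ_y = 824.0 MPa, ρ = 4485 kg/m³
  CFRP laminate: σ_y = 769.0 MPa, ρ = 1520 kg/m³
  tungsten: σ_y = 608.1 MPa, ρ = 19300 kg/m³
  magnesium alloy: σ_y = 158.0 MPa, ρ = 1810 kg/m³
  CFRP laminate: M = 18.2×10⁻³
  magnesium alloy: M = 6.94×10⁻³
  titanium alloy: M = 6.40×10⁻³
  low-carbon steel: M = 2.30×10⁻³
  tungsten: M = 1.28×10⁻³
CFRP laminate has the largest M.

CFRP laminate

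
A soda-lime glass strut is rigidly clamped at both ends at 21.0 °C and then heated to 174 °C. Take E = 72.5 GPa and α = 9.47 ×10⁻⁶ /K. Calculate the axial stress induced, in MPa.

105 MPa

ΔT = 153.0 K. Constrained thermal stress σ = E·α·ΔT = 72.50×10³ MPa × 9.47×10⁻⁶ × 153.0 = 105 MPa (compressive).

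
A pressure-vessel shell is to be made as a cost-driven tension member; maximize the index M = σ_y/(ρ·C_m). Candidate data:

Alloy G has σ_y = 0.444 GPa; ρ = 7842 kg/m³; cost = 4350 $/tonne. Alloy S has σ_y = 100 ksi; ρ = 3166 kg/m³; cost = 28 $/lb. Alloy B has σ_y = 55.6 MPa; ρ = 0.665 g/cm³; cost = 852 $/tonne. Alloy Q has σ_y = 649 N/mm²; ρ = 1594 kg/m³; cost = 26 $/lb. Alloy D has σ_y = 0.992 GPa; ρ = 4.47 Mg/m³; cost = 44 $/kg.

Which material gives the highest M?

Convert each candidate to consistent units, then evaluate M:
  alloy G: σ_y = 444.0 MPa, ρ = 7842 kg/m³, cost = 4.350 $/kg
  alloy S: σ_y = 689.5 MPa, ρ = 3166 kg/m³, cost = 61.73 $/kg
  alloy B: σ_y = 55.60 MPa, ρ = 665.0 kg/m³, cost = 0.8520 $/kg
  alloy Q: σ_y = 649.0 MPa, ρ = 1594 kg/m³, cost = 57.32 $/kg
  alloy D: σ_y = 992.0 MPa, ρ = 4470 kg/m³, cost = 44.00 $/kg
  alloy B: M = 98.1 kN·m per $
  alloy G: M = 13.0 kN·m per $
  alloy Q: M = 7.10 kN·m per $
  alloy D: M = 5.04 kN·m per $
  alloy S: M = 3.53 kN·m per $
The maximum is for alloy B.

alloy B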